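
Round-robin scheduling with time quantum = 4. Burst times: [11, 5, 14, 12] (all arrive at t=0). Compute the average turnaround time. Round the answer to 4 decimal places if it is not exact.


Time quantum = 4
Execution trace:
  J1 runs 4 units, time = 4
  J2 runs 4 units, time = 8
  J3 runs 4 units, time = 12
  J4 runs 4 units, time = 16
  J1 runs 4 units, time = 20
  J2 runs 1 units, time = 21
  J3 runs 4 units, time = 25
  J4 runs 4 units, time = 29
  J1 runs 3 units, time = 32
  J3 runs 4 units, time = 36
  J4 runs 4 units, time = 40
  J3 runs 2 units, time = 42
Finish times: [32, 21, 42, 40]
Average turnaround = 135/4 = 33.75

33.75


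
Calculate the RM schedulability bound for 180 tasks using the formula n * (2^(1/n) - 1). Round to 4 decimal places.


Compute 2^(1/180) = 1.0038582416
Subtract 1: 1.0038582416 - 1 = 0.0038582416
Multiply by n: 180 * 0.0038582416 = 0.6944834880
Round to 4 dp: 0.6945

0.6945


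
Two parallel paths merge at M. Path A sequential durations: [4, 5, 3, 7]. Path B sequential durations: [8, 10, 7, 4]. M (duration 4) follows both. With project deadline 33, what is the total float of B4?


Forward pass: ES(B4) = sum of predecessors on chain B = 25
EF = ES + duration = 25 + 4 = 29
Backward pass: LF(M) = deadline = 33; LS(M) = 33 - 4 = 29
LF(B4) = LS(M) - sum(successors on chain B) = 29 - 0 = 29
LS = LF - duration = 29 - 4 = 25
Total float = LS - ES = 25 - 25 = 0

0


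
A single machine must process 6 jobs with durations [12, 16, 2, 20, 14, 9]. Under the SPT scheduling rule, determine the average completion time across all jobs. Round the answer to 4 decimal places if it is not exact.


Sort jobs by processing time (SPT order): [2, 9, 12, 14, 16, 20]
Compute completion times sequentially:
  Job 1: processing = 2, completes at 2
  Job 2: processing = 9, completes at 11
  Job 3: processing = 12, completes at 23
  Job 4: processing = 14, completes at 37
  Job 5: processing = 16, completes at 53
  Job 6: processing = 20, completes at 73
Sum of completion times = 199
Average completion time = 199/6 = 33.1667

33.1667


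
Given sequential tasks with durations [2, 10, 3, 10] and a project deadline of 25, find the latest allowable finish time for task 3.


LF(activity 3) = deadline - sum of successor durations
Successors: activities 4 through 4 with durations [10]
Sum of successor durations = 10
LF = 25 - 10 = 15

15


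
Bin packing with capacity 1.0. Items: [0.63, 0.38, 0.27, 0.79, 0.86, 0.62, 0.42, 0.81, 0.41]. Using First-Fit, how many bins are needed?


Place items sequentially using First-Fit:
  Item 0.63 -> new Bin 1
  Item 0.38 -> new Bin 2
  Item 0.27 -> Bin 1 (now 0.9)
  Item 0.79 -> new Bin 3
  Item 0.86 -> new Bin 4
  Item 0.62 -> Bin 2 (now 1.0)
  Item 0.42 -> new Bin 5
  Item 0.81 -> new Bin 6
  Item 0.41 -> Bin 5 (now 0.83)
Total bins used = 6

6


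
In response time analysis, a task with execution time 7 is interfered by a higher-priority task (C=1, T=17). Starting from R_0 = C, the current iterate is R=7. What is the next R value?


R_next = C + ceil(R_prev / T_hp) * C_hp
ceil(7 / 17) = ceil(0.4118) = 1
Interference = 1 * 1 = 1
R_next = 7 + 1 = 8

8


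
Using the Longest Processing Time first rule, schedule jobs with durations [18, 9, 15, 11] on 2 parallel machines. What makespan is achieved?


Sort jobs in decreasing order (LPT): [18, 15, 11, 9]
Assign each job to the least loaded machine:
  Machine 1: jobs [18, 9], load = 27
  Machine 2: jobs [15, 11], load = 26
Makespan = max load = 27

27


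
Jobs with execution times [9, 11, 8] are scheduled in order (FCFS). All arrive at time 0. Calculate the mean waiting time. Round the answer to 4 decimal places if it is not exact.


FCFS order (as given): [9, 11, 8]
Waiting times:
  Job 1: wait = 0
  Job 2: wait = 9
  Job 3: wait = 20
Sum of waiting times = 29
Average waiting time = 29/3 = 9.6667

9.6667


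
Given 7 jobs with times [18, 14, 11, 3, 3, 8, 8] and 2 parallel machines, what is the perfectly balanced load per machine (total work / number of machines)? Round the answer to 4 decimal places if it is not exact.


Total processing time = 18 + 14 + 11 + 3 + 3 + 8 + 8 = 65
Number of machines = 2
Ideal balanced load = 65 / 2 = 32.5

32.5


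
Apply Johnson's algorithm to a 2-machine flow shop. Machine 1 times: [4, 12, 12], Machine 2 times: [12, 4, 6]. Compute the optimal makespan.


Apply Johnson's rule:
  Group 1 (a <= b): [(1, 4, 12)]
  Group 2 (a > b): [(3, 12, 6), (2, 12, 4)]
Optimal job order: [1, 3, 2]
Schedule:
  Job 1: M1 done at 4, M2 done at 16
  Job 3: M1 done at 16, M2 done at 22
  Job 2: M1 done at 28, M2 done at 32
Makespan = 32

32


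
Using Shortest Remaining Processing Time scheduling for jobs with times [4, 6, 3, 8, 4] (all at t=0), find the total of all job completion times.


Since all jobs arrive at t=0, SRPT equals SPT ordering.
SPT order: [3, 4, 4, 6, 8]
Completion times:
  Job 1: p=3, C=3
  Job 2: p=4, C=7
  Job 3: p=4, C=11
  Job 4: p=6, C=17
  Job 5: p=8, C=25
Total completion time = 3 + 7 + 11 + 17 + 25 = 63

63


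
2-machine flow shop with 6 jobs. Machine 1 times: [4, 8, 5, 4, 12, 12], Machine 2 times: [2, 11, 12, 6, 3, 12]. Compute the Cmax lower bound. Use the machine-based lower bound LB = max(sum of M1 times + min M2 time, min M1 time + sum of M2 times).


LB1 = sum(M1 times) + min(M2 times) = 45 + 2 = 47
LB2 = min(M1 times) + sum(M2 times) = 4 + 46 = 50
Lower bound = max(LB1, LB2) = max(47, 50) = 50

50


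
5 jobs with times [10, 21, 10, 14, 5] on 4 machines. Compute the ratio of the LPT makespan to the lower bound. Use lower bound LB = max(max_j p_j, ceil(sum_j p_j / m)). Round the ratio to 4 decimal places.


LPT order: [21, 14, 10, 10, 5]
Machine loads after assignment: [21, 14, 15, 10]
LPT makespan = 21
Lower bound = max(max_job, ceil(total/4)) = max(21, 15) = 21
Ratio = 21 / 21 = 1.0

1.0


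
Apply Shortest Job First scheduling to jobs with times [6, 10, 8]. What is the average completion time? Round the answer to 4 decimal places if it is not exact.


SJF order (ascending): [6, 8, 10]
Completion times:
  Job 1: burst=6, C=6
  Job 2: burst=8, C=14
  Job 3: burst=10, C=24
Average completion = 44/3 = 14.6667

14.6667


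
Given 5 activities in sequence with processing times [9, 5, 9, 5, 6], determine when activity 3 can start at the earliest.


Activity 3 starts after activities 1 through 2 complete.
Predecessor durations: [9, 5]
ES = 9 + 5 = 14

14


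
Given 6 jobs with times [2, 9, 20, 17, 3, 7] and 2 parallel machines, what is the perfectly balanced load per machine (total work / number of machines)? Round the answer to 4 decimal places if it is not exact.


Total processing time = 2 + 9 + 20 + 17 + 3 + 7 = 58
Number of machines = 2
Ideal balanced load = 58 / 2 = 29.0

29.0


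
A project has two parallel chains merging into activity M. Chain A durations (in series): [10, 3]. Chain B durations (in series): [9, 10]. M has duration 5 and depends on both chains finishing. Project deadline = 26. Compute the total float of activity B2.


Forward pass: ES(B2) = sum of predecessors on chain B = 9
EF = ES + duration = 9 + 10 = 19
Backward pass: LF(M) = deadline = 26; LS(M) = 26 - 5 = 21
LF(B2) = LS(M) - sum(successors on chain B) = 21 - 0 = 21
LS = LF - duration = 21 - 10 = 11
Total float = LS - ES = 11 - 9 = 2

2


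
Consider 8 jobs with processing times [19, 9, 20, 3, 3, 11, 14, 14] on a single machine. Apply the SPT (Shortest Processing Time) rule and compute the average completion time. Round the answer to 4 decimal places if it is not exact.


Sort jobs by processing time (SPT order): [3, 3, 9, 11, 14, 14, 19, 20]
Compute completion times sequentially:
  Job 1: processing = 3, completes at 3
  Job 2: processing = 3, completes at 6
  Job 3: processing = 9, completes at 15
  Job 4: processing = 11, completes at 26
  Job 5: processing = 14, completes at 40
  Job 6: processing = 14, completes at 54
  Job 7: processing = 19, completes at 73
  Job 8: processing = 20, completes at 93
Sum of completion times = 310
Average completion time = 310/8 = 38.75

38.75


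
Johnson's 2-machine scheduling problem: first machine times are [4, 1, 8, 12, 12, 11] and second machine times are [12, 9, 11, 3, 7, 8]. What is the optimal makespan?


Apply Johnson's rule:
  Group 1 (a <= b): [(2, 1, 9), (1, 4, 12), (3, 8, 11)]
  Group 2 (a > b): [(6, 11, 8), (5, 12, 7), (4, 12, 3)]
Optimal job order: [2, 1, 3, 6, 5, 4]
Schedule:
  Job 2: M1 done at 1, M2 done at 10
  Job 1: M1 done at 5, M2 done at 22
  Job 3: M1 done at 13, M2 done at 33
  Job 6: M1 done at 24, M2 done at 41
  Job 5: M1 done at 36, M2 done at 48
  Job 4: M1 done at 48, M2 done at 51
Makespan = 51

51


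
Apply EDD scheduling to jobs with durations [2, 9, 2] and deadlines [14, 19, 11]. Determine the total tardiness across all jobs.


Sort by due date (EDD order): [(2, 11), (2, 14), (9, 19)]
Compute completion times and tardiness:
  Job 1: p=2, d=11, C=2, tardiness=max(0,2-11)=0
  Job 2: p=2, d=14, C=4, tardiness=max(0,4-14)=0
  Job 3: p=9, d=19, C=13, tardiness=max(0,13-19)=0
Total tardiness = 0

0


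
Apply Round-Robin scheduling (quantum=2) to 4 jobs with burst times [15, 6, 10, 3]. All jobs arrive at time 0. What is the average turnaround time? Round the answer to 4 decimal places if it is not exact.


Time quantum = 2
Execution trace:
  J1 runs 2 units, time = 2
  J2 runs 2 units, time = 4
  J3 runs 2 units, time = 6
  J4 runs 2 units, time = 8
  J1 runs 2 units, time = 10
  J2 runs 2 units, time = 12
  J3 runs 2 units, time = 14
  J4 runs 1 units, time = 15
  J1 runs 2 units, time = 17
  J2 runs 2 units, time = 19
  J3 runs 2 units, time = 21
  J1 runs 2 units, time = 23
  J3 runs 2 units, time = 25
  J1 runs 2 units, time = 27
  J3 runs 2 units, time = 29
  J1 runs 2 units, time = 31
  J1 runs 2 units, time = 33
  J1 runs 1 units, time = 34
Finish times: [34, 19, 29, 15]
Average turnaround = 97/4 = 24.25

24.25


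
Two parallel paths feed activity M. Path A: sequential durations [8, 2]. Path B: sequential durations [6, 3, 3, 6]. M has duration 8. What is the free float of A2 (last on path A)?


ES(A2) = sum of predecessors on chain A = 8
EF(A2) = ES + duration = 8 + 2 = 10
Successor of A2 is M. ES(M) = max(sum(A), sum(B)) = max(10, 18) = 18
Free float = ES(successor) - EF(current) = 18 - 10 = 8

8


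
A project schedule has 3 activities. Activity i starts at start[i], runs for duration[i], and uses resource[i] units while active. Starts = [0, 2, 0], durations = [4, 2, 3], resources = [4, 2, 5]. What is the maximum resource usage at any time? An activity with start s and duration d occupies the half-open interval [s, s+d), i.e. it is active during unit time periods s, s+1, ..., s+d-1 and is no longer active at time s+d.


Each activity i is active on [start_i, start_i + duration_i).
Compute total resource usage per time slot:
  t=0: active resources = [4, 5], total = 9
  t=1: active resources = [4, 5], total = 9
  t=2: active resources = [4, 2, 5], total = 11
  t=3: active resources = [4, 2], total = 6
Peak resource demand = 11

11


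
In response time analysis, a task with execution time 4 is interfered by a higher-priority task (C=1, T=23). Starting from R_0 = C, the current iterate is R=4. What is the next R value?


R_next = C + ceil(R_prev / T_hp) * C_hp
ceil(4 / 23) = ceil(0.1739) = 1
Interference = 1 * 1 = 1
R_next = 4 + 1 = 5

5


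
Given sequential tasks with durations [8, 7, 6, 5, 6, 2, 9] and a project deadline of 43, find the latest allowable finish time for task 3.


LF(activity 3) = deadline - sum of successor durations
Successors: activities 4 through 7 with durations [5, 6, 2, 9]
Sum of successor durations = 22
LF = 43 - 22 = 21

21


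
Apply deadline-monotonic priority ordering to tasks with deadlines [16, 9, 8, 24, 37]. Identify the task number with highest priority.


Sort tasks by relative deadline (ascending):
  Task 3: deadline = 8
  Task 2: deadline = 9
  Task 1: deadline = 16
  Task 4: deadline = 24
  Task 5: deadline = 37
Priority order (highest first): [3, 2, 1, 4, 5]
Highest priority task = 3

3


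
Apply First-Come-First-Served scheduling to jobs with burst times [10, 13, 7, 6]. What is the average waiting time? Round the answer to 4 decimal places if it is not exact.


FCFS order (as given): [10, 13, 7, 6]
Waiting times:
  Job 1: wait = 0
  Job 2: wait = 10
  Job 3: wait = 23
  Job 4: wait = 30
Sum of waiting times = 63
Average waiting time = 63/4 = 15.75

15.75


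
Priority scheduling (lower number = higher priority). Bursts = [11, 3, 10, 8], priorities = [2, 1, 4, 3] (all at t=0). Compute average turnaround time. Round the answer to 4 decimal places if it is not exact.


Sort by priority (ascending = highest first):
Order: [(1, 3), (2, 11), (3, 8), (4, 10)]
Completion times:
  Priority 1, burst=3, C=3
  Priority 2, burst=11, C=14
  Priority 3, burst=8, C=22
  Priority 4, burst=10, C=32
Average turnaround = 71/4 = 17.75

17.75


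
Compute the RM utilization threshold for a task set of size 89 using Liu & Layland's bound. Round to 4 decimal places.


Compute 2^(1/89) = 1.0078185773
Subtract 1: 1.0078185773 - 1 = 0.0078185773
Multiply by n: 89 * 0.0078185773 = 0.6958533797
Round to 4 dp: 0.6959

0.6959


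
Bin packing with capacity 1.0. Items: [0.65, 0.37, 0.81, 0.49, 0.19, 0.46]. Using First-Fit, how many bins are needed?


Place items sequentially using First-Fit:
  Item 0.65 -> new Bin 1
  Item 0.37 -> new Bin 2
  Item 0.81 -> new Bin 3
  Item 0.49 -> Bin 2 (now 0.86)
  Item 0.19 -> Bin 1 (now 0.84)
  Item 0.46 -> new Bin 4
Total bins used = 4

4


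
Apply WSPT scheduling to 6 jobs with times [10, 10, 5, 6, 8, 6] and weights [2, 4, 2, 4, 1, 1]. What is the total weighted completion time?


Compute p/w ratios and sort ascending (WSPT): [(6, 4), (10, 4), (5, 2), (10, 2), (6, 1), (8, 1)]
Compute weighted completion times:
  Job (p=6,w=4): C=6, w*C=4*6=24
  Job (p=10,w=4): C=16, w*C=4*16=64
  Job (p=5,w=2): C=21, w*C=2*21=42
  Job (p=10,w=2): C=31, w*C=2*31=62
  Job (p=6,w=1): C=37, w*C=1*37=37
  Job (p=8,w=1): C=45, w*C=1*45=45
Total weighted completion time = 274

274


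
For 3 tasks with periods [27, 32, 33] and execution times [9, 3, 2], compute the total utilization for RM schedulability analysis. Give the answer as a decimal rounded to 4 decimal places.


Compute individual utilizations (exact fractions):
  Task 1: C/T = 9/27 = 1/3 (approx. 0.3333)
  Task 2: C/T = 3/32 (approx. 0.0938)
  Task 3: C/T = 2/33 (approx. 0.0606)
Total utilization U = 1/3 + 3/32 + 2/33 = 515/1056
Rounded to 4 decimal places: U = 0.4877
RM (Liu & Layland) bound for 3 tasks = 0.779763; compare with U = 515/1056 (approx. 0.487689)
U <= bound, so schedulable by RM sufficient condition.

0.4877


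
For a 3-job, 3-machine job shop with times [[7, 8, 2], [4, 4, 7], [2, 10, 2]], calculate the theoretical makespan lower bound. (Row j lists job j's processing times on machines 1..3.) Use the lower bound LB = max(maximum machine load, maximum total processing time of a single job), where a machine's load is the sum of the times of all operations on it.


Machine loads:
  Machine 1: 7 + 4 + 2 = 13
  Machine 2: 8 + 4 + 10 = 22
  Machine 3: 2 + 7 + 2 = 11
Max machine load = 22
Job totals:
  Job 1: 17
  Job 2: 15
  Job 3: 14
Max job total = 17
Lower bound = max(22, 17) = 22

22


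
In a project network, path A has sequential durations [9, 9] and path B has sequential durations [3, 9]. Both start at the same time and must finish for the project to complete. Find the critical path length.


Path A total = 9 + 9 = 18
Path B total = 3 + 9 = 12
Critical path = longest path = max(18, 12) = 18

18


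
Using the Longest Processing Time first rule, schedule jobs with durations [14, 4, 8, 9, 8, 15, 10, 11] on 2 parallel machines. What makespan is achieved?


Sort jobs in decreasing order (LPT): [15, 14, 11, 10, 9, 8, 8, 4]
Assign each job to the least loaded machine:
  Machine 1: jobs [15, 10, 9, 4], load = 38
  Machine 2: jobs [14, 11, 8, 8], load = 41
Makespan = max load = 41

41


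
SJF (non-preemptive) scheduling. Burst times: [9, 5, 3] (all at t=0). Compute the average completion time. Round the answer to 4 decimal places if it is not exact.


SJF order (ascending): [3, 5, 9]
Completion times:
  Job 1: burst=3, C=3
  Job 2: burst=5, C=8
  Job 3: burst=9, C=17
Average completion = 28/3 = 9.3333

9.3333


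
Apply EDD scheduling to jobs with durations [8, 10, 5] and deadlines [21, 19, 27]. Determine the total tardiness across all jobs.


Sort by due date (EDD order): [(10, 19), (8, 21), (5, 27)]
Compute completion times and tardiness:
  Job 1: p=10, d=19, C=10, tardiness=max(0,10-19)=0
  Job 2: p=8, d=21, C=18, tardiness=max(0,18-21)=0
  Job 3: p=5, d=27, C=23, tardiness=max(0,23-27)=0
Total tardiness = 0

0


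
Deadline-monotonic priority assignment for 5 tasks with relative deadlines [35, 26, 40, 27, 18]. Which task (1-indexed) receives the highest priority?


Sort tasks by relative deadline (ascending):
  Task 5: deadline = 18
  Task 2: deadline = 26
  Task 4: deadline = 27
  Task 1: deadline = 35
  Task 3: deadline = 40
Priority order (highest first): [5, 2, 4, 1, 3]
Highest priority task = 5

5


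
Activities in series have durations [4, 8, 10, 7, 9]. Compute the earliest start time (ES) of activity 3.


Activity 3 starts after activities 1 through 2 complete.
Predecessor durations: [4, 8]
ES = 4 + 8 = 12

12


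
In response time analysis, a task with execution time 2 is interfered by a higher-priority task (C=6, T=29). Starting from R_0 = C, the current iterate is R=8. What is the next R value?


R_next = C + ceil(R_prev / T_hp) * C_hp
ceil(8 / 29) = ceil(0.2759) = 1
Interference = 1 * 6 = 6
R_next = 2 + 6 = 8
R_next = R_prev, so the iteration has converged (response time = 8).

8


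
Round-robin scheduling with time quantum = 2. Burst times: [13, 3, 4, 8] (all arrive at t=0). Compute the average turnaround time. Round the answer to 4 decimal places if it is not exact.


Time quantum = 2
Execution trace:
  J1 runs 2 units, time = 2
  J2 runs 2 units, time = 4
  J3 runs 2 units, time = 6
  J4 runs 2 units, time = 8
  J1 runs 2 units, time = 10
  J2 runs 1 units, time = 11
  J3 runs 2 units, time = 13
  J4 runs 2 units, time = 15
  J1 runs 2 units, time = 17
  J4 runs 2 units, time = 19
  J1 runs 2 units, time = 21
  J4 runs 2 units, time = 23
  J1 runs 2 units, time = 25
  J1 runs 2 units, time = 27
  J1 runs 1 units, time = 28
Finish times: [28, 11, 13, 23]
Average turnaround = 75/4 = 18.75

18.75


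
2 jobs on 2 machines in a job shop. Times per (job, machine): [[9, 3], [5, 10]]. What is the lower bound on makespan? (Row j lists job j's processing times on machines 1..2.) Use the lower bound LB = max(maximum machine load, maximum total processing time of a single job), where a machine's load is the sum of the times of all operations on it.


Machine loads:
  Machine 1: 9 + 5 = 14
  Machine 2: 3 + 10 = 13
Max machine load = 14
Job totals:
  Job 1: 12
  Job 2: 15
Max job total = 15
Lower bound = max(14, 15) = 15

15


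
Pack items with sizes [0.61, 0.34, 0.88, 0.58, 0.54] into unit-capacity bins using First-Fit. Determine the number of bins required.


Place items sequentially using First-Fit:
  Item 0.61 -> new Bin 1
  Item 0.34 -> Bin 1 (now 0.95)
  Item 0.88 -> new Bin 2
  Item 0.58 -> new Bin 3
  Item 0.54 -> new Bin 4
Total bins used = 4

4


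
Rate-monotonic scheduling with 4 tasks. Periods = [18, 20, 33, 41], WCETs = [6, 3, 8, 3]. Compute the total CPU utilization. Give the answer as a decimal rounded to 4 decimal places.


Compute individual utilizations (exact fractions):
  Task 1: C/T = 6/18 = 1/3 (approx. 0.3333)
  Task 2: C/T = 3/20 (approx. 0.15)
  Task 3: C/T = 8/33 (approx. 0.2424)
  Task 4: C/T = 3/41 (approx. 0.0732)
Total utilization U = 1/3 + 3/20 + 8/33 + 3/41 = 21619/27060
Rounded to 4 decimal places: U = 0.7989
RM (Liu & Layland) bound for 4 tasks = 0.756828; compare with U = 21619/27060 (approx. 0.798928)
bound < U <= 1, so the RM sufficient condition is not met (inconclusive; an exact test such as response-time analysis is needed).

0.7989


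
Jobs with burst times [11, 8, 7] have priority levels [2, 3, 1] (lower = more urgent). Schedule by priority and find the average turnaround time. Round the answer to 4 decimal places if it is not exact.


Sort by priority (ascending = highest first):
Order: [(1, 7), (2, 11), (3, 8)]
Completion times:
  Priority 1, burst=7, C=7
  Priority 2, burst=11, C=18
  Priority 3, burst=8, C=26
Average turnaround = 51/3 = 17.0

17.0


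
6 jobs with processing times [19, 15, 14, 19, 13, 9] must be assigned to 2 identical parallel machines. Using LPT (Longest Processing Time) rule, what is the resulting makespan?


Sort jobs in decreasing order (LPT): [19, 19, 15, 14, 13, 9]
Assign each job to the least loaded machine:
  Machine 1: jobs [19, 15, 9], load = 43
  Machine 2: jobs [19, 14, 13], load = 46
Makespan = max load = 46

46


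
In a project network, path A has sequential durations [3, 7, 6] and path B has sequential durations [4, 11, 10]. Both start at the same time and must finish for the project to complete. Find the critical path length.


Path A total = 3 + 7 + 6 = 16
Path B total = 4 + 11 + 10 = 25
Critical path = longest path = max(16, 25) = 25

25


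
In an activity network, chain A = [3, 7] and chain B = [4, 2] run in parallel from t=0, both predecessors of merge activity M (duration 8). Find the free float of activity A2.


ES(A2) = sum of predecessors on chain A = 3
EF(A2) = ES + duration = 3 + 7 = 10
Successor of A2 is M. ES(M) = max(sum(A), sum(B)) = max(10, 6) = 10
Free float = ES(successor) - EF(current) = 10 - 10 = 0

0


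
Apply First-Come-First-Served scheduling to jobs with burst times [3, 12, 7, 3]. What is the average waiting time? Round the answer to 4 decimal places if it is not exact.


FCFS order (as given): [3, 12, 7, 3]
Waiting times:
  Job 1: wait = 0
  Job 2: wait = 3
  Job 3: wait = 15
  Job 4: wait = 22
Sum of waiting times = 40
Average waiting time = 40/4 = 10.0

10.0


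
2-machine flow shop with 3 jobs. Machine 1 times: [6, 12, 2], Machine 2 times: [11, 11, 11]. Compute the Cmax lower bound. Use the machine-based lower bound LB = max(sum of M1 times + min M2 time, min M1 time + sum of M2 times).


LB1 = sum(M1 times) + min(M2 times) = 20 + 11 = 31
LB2 = min(M1 times) + sum(M2 times) = 2 + 33 = 35
Lower bound = max(LB1, LB2) = max(31, 35) = 35

35


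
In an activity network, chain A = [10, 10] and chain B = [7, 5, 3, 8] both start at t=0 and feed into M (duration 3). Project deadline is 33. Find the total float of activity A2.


Forward pass: ES(A2) = sum of predecessors on chain A = 10
EF = ES + duration = 10 + 10 = 20
Backward pass: LF(M) = deadline = 33; LS(M) = 33 - 3 = 30
LF(A2) = LS(M) - sum(successors on chain A) = 30 - 0 = 30
LS = LF - duration = 30 - 10 = 20
Total float = LS - ES = 20 - 10 = 10

10


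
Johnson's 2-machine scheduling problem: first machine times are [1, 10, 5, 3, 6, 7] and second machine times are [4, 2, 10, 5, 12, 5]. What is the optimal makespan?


Apply Johnson's rule:
  Group 1 (a <= b): [(1, 1, 4), (4, 3, 5), (3, 5, 10), (5, 6, 12)]
  Group 2 (a > b): [(6, 7, 5), (2, 10, 2)]
Optimal job order: [1, 4, 3, 5, 6, 2]
Schedule:
  Job 1: M1 done at 1, M2 done at 5
  Job 4: M1 done at 4, M2 done at 10
  Job 3: M1 done at 9, M2 done at 20
  Job 5: M1 done at 15, M2 done at 32
  Job 6: M1 done at 22, M2 done at 37
  Job 2: M1 done at 32, M2 done at 39
Makespan = 39

39


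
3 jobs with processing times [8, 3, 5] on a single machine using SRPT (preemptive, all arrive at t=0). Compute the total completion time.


Since all jobs arrive at t=0, SRPT equals SPT ordering.
SPT order: [3, 5, 8]
Completion times:
  Job 1: p=3, C=3
  Job 2: p=5, C=8
  Job 3: p=8, C=16
Total completion time = 3 + 8 + 16 = 27

27


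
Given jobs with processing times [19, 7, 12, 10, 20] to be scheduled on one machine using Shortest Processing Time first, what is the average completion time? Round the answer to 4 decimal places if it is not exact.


Sort jobs by processing time (SPT order): [7, 10, 12, 19, 20]
Compute completion times sequentially:
  Job 1: processing = 7, completes at 7
  Job 2: processing = 10, completes at 17
  Job 3: processing = 12, completes at 29
  Job 4: processing = 19, completes at 48
  Job 5: processing = 20, completes at 68
Sum of completion times = 169
Average completion time = 169/5 = 33.8

33.8


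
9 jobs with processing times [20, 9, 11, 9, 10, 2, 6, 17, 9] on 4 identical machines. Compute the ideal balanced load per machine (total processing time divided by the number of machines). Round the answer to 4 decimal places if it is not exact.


Total processing time = 20 + 9 + 11 + 9 + 10 + 2 + 6 + 17 + 9 = 93
Number of machines = 4
Ideal balanced load = 93 / 4 = 23.25

23.25


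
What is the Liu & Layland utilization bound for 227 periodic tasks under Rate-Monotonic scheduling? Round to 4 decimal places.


Compute 2^(1/227) = 1.0030581785
Subtract 1: 1.0030581785 - 1 = 0.0030581785
Multiply by n: 227 * 0.0030581785 = 0.6942065195
Round to 4 dp: 0.6942

0.6942


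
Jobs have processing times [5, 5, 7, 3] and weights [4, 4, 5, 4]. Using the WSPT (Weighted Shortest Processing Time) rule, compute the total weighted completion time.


Compute p/w ratios and sort ascending (WSPT): [(3, 4), (5, 4), (5, 4), (7, 5)]
Compute weighted completion times:
  Job (p=3,w=4): C=3, w*C=4*3=12
  Job (p=5,w=4): C=8, w*C=4*8=32
  Job (p=5,w=4): C=13, w*C=4*13=52
  Job (p=7,w=5): C=20, w*C=5*20=100
Total weighted completion time = 196

196


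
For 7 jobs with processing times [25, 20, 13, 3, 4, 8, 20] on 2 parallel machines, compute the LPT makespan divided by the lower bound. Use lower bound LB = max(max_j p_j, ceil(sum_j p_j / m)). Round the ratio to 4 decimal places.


LPT order: [25, 20, 20, 13, 8, 4, 3]
Machine loads after assignment: [46, 47]
LPT makespan = 47
Lower bound = max(max_job, ceil(total/2)) = max(25, 47) = 47
Ratio = 47 / 47 = 1.0

1.0


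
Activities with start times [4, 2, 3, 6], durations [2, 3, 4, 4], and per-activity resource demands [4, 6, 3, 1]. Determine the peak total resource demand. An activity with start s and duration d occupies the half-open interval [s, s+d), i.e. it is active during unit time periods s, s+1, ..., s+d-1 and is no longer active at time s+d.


Each activity i is active on [start_i, start_i + duration_i).
Compute total resource usage per time slot:
  t=0: active resources = [], total = 0
  t=1: active resources = [], total = 0
  t=2: active resources = [6], total = 6
  t=3: active resources = [6, 3], total = 9
  t=4: active resources = [4, 6, 3], total = 13
  t=5: active resources = [4, 3], total = 7
  t=6: active resources = [3, 1], total = 4
  t=7: active resources = [1], total = 1
  t=8: active resources = [1], total = 1
  t=9: active resources = [1], total = 1
Peak resource demand = 13

13


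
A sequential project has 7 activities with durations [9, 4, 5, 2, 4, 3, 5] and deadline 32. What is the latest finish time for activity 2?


LF(activity 2) = deadline - sum of successor durations
Successors: activities 3 through 7 with durations [5, 2, 4, 3, 5]
Sum of successor durations = 19
LF = 32 - 19 = 13

13


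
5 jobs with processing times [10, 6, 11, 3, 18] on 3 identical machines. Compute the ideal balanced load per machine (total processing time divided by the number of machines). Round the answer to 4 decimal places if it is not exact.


Total processing time = 10 + 6 + 11 + 3 + 18 = 48
Number of machines = 3
Ideal balanced load = 48 / 3 = 16.0

16.0


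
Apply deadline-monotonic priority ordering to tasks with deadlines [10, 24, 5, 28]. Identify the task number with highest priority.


Sort tasks by relative deadline (ascending):
  Task 3: deadline = 5
  Task 1: deadline = 10
  Task 2: deadline = 24
  Task 4: deadline = 28
Priority order (highest first): [3, 1, 2, 4]
Highest priority task = 3

3


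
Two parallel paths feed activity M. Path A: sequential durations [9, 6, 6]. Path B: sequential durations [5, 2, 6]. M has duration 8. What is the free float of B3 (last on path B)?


ES(B3) = sum of predecessors on chain B = 7
EF(B3) = ES + duration = 7 + 6 = 13
Successor of B3 is M. ES(M) = max(sum(A), sum(B)) = max(21, 13) = 21
Free float = ES(successor) - EF(current) = 21 - 13 = 8

8


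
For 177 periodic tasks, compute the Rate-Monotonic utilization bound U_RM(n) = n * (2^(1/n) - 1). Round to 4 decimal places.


Compute 2^(1/177) = 1.0039237636
Subtract 1: 1.0039237636 - 1 = 0.0039237636
Multiply by n: 177 * 0.0039237636 = 0.6945061572
Round to 4 dp: 0.6945

0.6945


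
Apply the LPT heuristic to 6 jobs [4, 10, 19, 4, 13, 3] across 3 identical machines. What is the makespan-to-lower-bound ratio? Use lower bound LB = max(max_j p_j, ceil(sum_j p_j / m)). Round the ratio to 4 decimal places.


LPT order: [19, 13, 10, 4, 4, 3]
Machine loads after assignment: [19, 17, 17]
LPT makespan = 19
Lower bound = max(max_job, ceil(total/3)) = max(19, 18) = 19
Ratio = 19 / 19 = 1.0

1.0


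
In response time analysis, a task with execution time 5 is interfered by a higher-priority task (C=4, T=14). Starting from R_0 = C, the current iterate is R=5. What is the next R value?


R_next = C + ceil(R_prev / T_hp) * C_hp
ceil(5 / 14) = ceil(0.3571) = 1
Interference = 1 * 4 = 4
R_next = 5 + 4 = 9

9


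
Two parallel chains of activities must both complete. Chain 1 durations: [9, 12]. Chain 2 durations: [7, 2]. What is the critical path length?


Path A total = 9 + 12 = 21
Path B total = 7 + 2 = 9
Critical path = longest path = max(21, 9) = 21

21


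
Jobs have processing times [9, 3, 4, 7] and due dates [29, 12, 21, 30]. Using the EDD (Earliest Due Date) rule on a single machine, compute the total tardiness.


Sort by due date (EDD order): [(3, 12), (4, 21), (9, 29), (7, 30)]
Compute completion times and tardiness:
  Job 1: p=3, d=12, C=3, tardiness=max(0,3-12)=0
  Job 2: p=4, d=21, C=7, tardiness=max(0,7-21)=0
  Job 3: p=9, d=29, C=16, tardiness=max(0,16-29)=0
  Job 4: p=7, d=30, C=23, tardiness=max(0,23-30)=0
Total tardiness = 0

0


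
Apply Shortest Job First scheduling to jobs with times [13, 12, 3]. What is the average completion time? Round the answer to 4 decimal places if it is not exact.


SJF order (ascending): [3, 12, 13]
Completion times:
  Job 1: burst=3, C=3
  Job 2: burst=12, C=15
  Job 3: burst=13, C=28
Average completion = 46/3 = 15.3333

15.3333


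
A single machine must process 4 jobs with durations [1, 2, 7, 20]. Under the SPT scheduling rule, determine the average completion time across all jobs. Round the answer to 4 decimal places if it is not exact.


Sort jobs by processing time (SPT order): [1, 2, 7, 20]
Compute completion times sequentially:
  Job 1: processing = 1, completes at 1
  Job 2: processing = 2, completes at 3
  Job 3: processing = 7, completes at 10
  Job 4: processing = 20, completes at 30
Sum of completion times = 44
Average completion time = 44/4 = 11.0

11.0


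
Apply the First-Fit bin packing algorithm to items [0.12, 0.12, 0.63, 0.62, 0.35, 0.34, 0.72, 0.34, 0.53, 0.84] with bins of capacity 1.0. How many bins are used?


Place items sequentially using First-Fit:
  Item 0.12 -> new Bin 1
  Item 0.12 -> Bin 1 (now 0.24)
  Item 0.63 -> Bin 1 (now 0.87)
  Item 0.62 -> new Bin 2
  Item 0.35 -> Bin 2 (now 0.97)
  Item 0.34 -> new Bin 3
  Item 0.72 -> new Bin 4
  Item 0.34 -> Bin 3 (now 0.68)
  Item 0.53 -> new Bin 5
  Item 0.84 -> new Bin 6
Total bins used = 6

6


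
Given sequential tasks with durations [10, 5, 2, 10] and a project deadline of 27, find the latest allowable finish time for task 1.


LF(activity 1) = deadline - sum of successor durations
Successors: activities 2 through 4 with durations [5, 2, 10]
Sum of successor durations = 17
LF = 27 - 17 = 10

10


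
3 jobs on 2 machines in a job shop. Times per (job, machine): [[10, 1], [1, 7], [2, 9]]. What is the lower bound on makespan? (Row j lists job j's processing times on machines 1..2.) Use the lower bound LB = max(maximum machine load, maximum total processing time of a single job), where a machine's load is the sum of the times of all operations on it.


Machine loads:
  Machine 1: 10 + 1 + 2 = 13
  Machine 2: 1 + 7 + 9 = 17
Max machine load = 17
Job totals:
  Job 1: 11
  Job 2: 8
  Job 3: 11
Max job total = 11
Lower bound = max(17, 11) = 17

17


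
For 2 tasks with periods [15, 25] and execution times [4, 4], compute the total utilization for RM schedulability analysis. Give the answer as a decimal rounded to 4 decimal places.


Compute individual utilizations (exact fractions):
  Task 1: C/T = 4/15 (approx. 0.2667)
  Task 2: C/T = 4/25 (approx. 0.16)
Total utilization U = 4/15 + 4/25 = 32/75
Rounded to 4 decimal places: U = 0.4267
RM (Liu & Layland) bound for 2 tasks = 0.828427; compare with U = 32/75 (approx. 0.426667)
U <= bound, so schedulable by RM sufficient condition.

0.4267


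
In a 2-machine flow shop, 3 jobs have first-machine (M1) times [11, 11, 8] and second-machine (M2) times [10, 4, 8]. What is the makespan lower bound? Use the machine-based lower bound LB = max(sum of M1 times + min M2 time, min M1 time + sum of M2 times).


LB1 = sum(M1 times) + min(M2 times) = 30 + 4 = 34
LB2 = min(M1 times) + sum(M2 times) = 8 + 22 = 30
Lower bound = max(LB1, LB2) = max(34, 30) = 34

34


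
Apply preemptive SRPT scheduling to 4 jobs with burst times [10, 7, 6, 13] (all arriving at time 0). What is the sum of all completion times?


Since all jobs arrive at t=0, SRPT equals SPT ordering.
SPT order: [6, 7, 10, 13]
Completion times:
  Job 1: p=6, C=6
  Job 2: p=7, C=13
  Job 3: p=10, C=23
  Job 4: p=13, C=36
Total completion time = 6 + 13 + 23 + 36 = 78

78


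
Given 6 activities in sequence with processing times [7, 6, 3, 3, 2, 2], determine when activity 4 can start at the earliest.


Activity 4 starts after activities 1 through 3 complete.
Predecessor durations: [7, 6, 3]
ES = 7 + 6 + 3 = 16

16


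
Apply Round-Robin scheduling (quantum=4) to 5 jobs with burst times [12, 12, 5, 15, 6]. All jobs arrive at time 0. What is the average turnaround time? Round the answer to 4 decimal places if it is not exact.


Time quantum = 4
Execution trace:
  J1 runs 4 units, time = 4
  J2 runs 4 units, time = 8
  J3 runs 4 units, time = 12
  J4 runs 4 units, time = 16
  J5 runs 4 units, time = 20
  J1 runs 4 units, time = 24
  J2 runs 4 units, time = 28
  J3 runs 1 units, time = 29
  J4 runs 4 units, time = 33
  J5 runs 2 units, time = 35
  J1 runs 4 units, time = 39
  J2 runs 4 units, time = 43
  J4 runs 4 units, time = 47
  J4 runs 3 units, time = 50
Finish times: [39, 43, 29, 50, 35]
Average turnaround = 196/5 = 39.2

39.2


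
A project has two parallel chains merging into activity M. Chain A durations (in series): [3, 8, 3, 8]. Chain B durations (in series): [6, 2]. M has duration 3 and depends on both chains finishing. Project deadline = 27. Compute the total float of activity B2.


Forward pass: ES(B2) = sum of predecessors on chain B = 6
EF = ES + duration = 6 + 2 = 8
Backward pass: LF(M) = deadline = 27; LS(M) = 27 - 3 = 24
LF(B2) = LS(M) - sum(successors on chain B) = 24 - 0 = 24
LS = LF - duration = 24 - 2 = 22
Total float = LS - ES = 22 - 6 = 16

16


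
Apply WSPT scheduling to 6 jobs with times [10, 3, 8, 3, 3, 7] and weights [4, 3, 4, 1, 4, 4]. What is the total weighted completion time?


Compute p/w ratios and sort ascending (WSPT): [(3, 4), (3, 3), (7, 4), (8, 4), (10, 4), (3, 1)]
Compute weighted completion times:
  Job (p=3,w=4): C=3, w*C=4*3=12
  Job (p=3,w=3): C=6, w*C=3*6=18
  Job (p=7,w=4): C=13, w*C=4*13=52
  Job (p=8,w=4): C=21, w*C=4*21=84
  Job (p=10,w=4): C=31, w*C=4*31=124
  Job (p=3,w=1): C=34, w*C=1*34=34
Total weighted completion time = 324

324


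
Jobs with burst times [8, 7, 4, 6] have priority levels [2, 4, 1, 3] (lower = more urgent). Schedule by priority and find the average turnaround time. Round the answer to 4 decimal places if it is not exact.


Sort by priority (ascending = highest first):
Order: [(1, 4), (2, 8), (3, 6), (4, 7)]
Completion times:
  Priority 1, burst=4, C=4
  Priority 2, burst=8, C=12
  Priority 3, burst=6, C=18
  Priority 4, burst=7, C=25
Average turnaround = 59/4 = 14.75

14.75


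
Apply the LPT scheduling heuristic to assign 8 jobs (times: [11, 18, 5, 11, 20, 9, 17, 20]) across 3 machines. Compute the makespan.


Sort jobs in decreasing order (LPT): [20, 20, 18, 17, 11, 11, 9, 5]
Assign each job to the least loaded machine:
  Machine 1: jobs [20, 11, 9], load = 40
  Machine 2: jobs [20, 11, 5], load = 36
  Machine 3: jobs [18, 17], load = 35
Makespan = max load = 40

40


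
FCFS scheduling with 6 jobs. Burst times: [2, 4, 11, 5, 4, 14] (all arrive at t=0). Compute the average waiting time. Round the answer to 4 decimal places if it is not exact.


FCFS order (as given): [2, 4, 11, 5, 4, 14]
Waiting times:
  Job 1: wait = 0
  Job 2: wait = 2
  Job 3: wait = 6
  Job 4: wait = 17
  Job 5: wait = 22
  Job 6: wait = 26
Sum of waiting times = 73
Average waiting time = 73/6 = 12.1667

12.1667


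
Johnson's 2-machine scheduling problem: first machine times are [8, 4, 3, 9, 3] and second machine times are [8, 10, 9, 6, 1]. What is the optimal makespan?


Apply Johnson's rule:
  Group 1 (a <= b): [(3, 3, 9), (2, 4, 10), (1, 8, 8)]
  Group 2 (a > b): [(4, 9, 6), (5, 3, 1)]
Optimal job order: [3, 2, 1, 4, 5]
Schedule:
  Job 3: M1 done at 3, M2 done at 12
  Job 2: M1 done at 7, M2 done at 22
  Job 1: M1 done at 15, M2 done at 30
  Job 4: M1 done at 24, M2 done at 36
  Job 5: M1 done at 27, M2 done at 37
Makespan = 37

37


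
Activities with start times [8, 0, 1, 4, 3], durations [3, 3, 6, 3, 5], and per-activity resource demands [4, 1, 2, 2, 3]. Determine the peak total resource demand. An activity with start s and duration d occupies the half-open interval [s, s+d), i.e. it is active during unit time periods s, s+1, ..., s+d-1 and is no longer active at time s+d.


Each activity i is active on [start_i, start_i + duration_i).
Compute total resource usage per time slot:
  t=0: active resources = [1], total = 1
  t=1: active resources = [1, 2], total = 3
  t=2: active resources = [1, 2], total = 3
  t=3: active resources = [2, 3], total = 5
  t=4: active resources = [2, 2, 3], total = 7
  t=5: active resources = [2, 2, 3], total = 7
  t=6: active resources = [2, 2, 3], total = 7
  t=7: active resources = [3], total = 3
  t=8: active resources = [4], total = 4
  t=9: active resources = [4], total = 4
  t=10: active resources = [4], total = 4
Peak resource demand = 7

7


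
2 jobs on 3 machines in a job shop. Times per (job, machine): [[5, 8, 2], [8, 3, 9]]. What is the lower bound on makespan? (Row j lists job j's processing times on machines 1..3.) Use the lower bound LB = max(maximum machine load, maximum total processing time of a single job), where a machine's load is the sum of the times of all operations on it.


Machine loads:
  Machine 1: 5 + 8 = 13
  Machine 2: 8 + 3 = 11
  Machine 3: 2 + 9 = 11
Max machine load = 13
Job totals:
  Job 1: 15
  Job 2: 20
Max job total = 20
Lower bound = max(13, 20) = 20

20


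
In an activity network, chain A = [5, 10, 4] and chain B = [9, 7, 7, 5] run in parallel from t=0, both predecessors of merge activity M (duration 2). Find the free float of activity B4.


ES(B4) = sum of predecessors on chain B = 23
EF(B4) = ES + duration = 23 + 5 = 28
Successor of B4 is M. ES(M) = max(sum(A), sum(B)) = max(19, 28) = 28
Free float = ES(successor) - EF(current) = 28 - 28 = 0

0


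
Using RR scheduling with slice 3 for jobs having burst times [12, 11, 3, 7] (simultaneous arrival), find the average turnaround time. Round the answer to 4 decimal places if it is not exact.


Time quantum = 3
Execution trace:
  J1 runs 3 units, time = 3
  J2 runs 3 units, time = 6
  J3 runs 3 units, time = 9
  J4 runs 3 units, time = 12
  J1 runs 3 units, time = 15
  J2 runs 3 units, time = 18
  J4 runs 3 units, time = 21
  J1 runs 3 units, time = 24
  J2 runs 3 units, time = 27
  J4 runs 1 units, time = 28
  J1 runs 3 units, time = 31
  J2 runs 2 units, time = 33
Finish times: [31, 33, 9, 28]
Average turnaround = 101/4 = 25.25

25.25
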